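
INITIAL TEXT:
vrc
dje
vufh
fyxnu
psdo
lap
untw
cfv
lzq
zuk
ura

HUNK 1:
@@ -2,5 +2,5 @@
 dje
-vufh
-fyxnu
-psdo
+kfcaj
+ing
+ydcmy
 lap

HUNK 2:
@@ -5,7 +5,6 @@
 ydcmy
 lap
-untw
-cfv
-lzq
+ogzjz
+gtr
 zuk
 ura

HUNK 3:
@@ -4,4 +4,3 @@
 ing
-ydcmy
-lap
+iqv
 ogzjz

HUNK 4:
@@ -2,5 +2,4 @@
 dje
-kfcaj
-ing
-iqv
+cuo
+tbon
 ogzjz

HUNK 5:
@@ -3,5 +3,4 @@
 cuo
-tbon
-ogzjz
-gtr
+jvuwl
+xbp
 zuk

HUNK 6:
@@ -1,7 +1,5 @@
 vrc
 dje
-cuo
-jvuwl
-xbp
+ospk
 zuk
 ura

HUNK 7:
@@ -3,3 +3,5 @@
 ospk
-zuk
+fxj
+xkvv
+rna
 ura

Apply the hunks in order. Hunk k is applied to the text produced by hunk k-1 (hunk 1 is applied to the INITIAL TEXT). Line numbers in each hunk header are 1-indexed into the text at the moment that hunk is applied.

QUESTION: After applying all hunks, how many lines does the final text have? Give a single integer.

Answer: 7

Derivation:
Hunk 1: at line 2 remove [vufh,fyxnu,psdo] add [kfcaj,ing,ydcmy] -> 11 lines: vrc dje kfcaj ing ydcmy lap untw cfv lzq zuk ura
Hunk 2: at line 5 remove [untw,cfv,lzq] add [ogzjz,gtr] -> 10 lines: vrc dje kfcaj ing ydcmy lap ogzjz gtr zuk ura
Hunk 3: at line 4 remove [ydcmy,lap] add [iqv] -> 9 lines: vrc dje kfcaj ing iqv ogzjz gtr zuk ura
Hunk 4: at line 2 remove [kfcaj,ing,iqv] add [cuo,tbon] -> 8 lines: vrc dje cuo tbon ogzjz gtr zuk ura
Hunk 5: at line 3 remove [tbon,ogzjz,gtr] add [jvuwl,xbp] -> 7 lines: vrc dje cuo jvuwl xbp zuk ura
Hunk 6: at line 1 remove [cuo,jvuwl,xbp] add [ospk] -> 5 lines: vrc dje ospk zuk ura
Hunk 7: at line 3 remove [zuk] add [fxj,xkvv,rna] -> 7 lines: vrc dje ospk fxj xkvv rna ura
Final line count: 7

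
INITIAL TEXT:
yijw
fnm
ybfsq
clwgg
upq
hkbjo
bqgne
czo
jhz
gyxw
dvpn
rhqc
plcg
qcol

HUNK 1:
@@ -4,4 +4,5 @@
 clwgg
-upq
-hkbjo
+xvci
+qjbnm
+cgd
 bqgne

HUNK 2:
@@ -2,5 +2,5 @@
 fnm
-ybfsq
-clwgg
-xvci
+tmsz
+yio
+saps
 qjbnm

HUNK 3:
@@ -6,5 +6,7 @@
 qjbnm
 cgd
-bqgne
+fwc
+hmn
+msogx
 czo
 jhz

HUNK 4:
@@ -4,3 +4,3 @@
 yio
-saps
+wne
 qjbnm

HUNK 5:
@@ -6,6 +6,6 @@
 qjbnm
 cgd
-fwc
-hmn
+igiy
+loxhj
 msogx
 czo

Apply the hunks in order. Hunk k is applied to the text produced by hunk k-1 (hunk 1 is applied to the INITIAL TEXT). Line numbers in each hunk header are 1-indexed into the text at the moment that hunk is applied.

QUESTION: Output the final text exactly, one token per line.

Answer: yijw
fnm
tmsz
yio
wne
qjbnm
cgd
igiy
loxhj
msogx
czo
jhz
gyxw
dvpn
rhqc
plcg
qcol

Derivation:
Hunk 1: at line 4 remove [upq,hkbjo] add [xvci,qjbnm,cgd] -> 15 lines: yijw fnm ybfsq clwgg xvci qjbnm cgd bqgne czo jhz gyxw dvpn rhqc plcg qcol
Hunk 2: at line 2 remove [ybfsq,clwgg,xvci] add [tmsz,yio,saps] -> 15 lines: yijw fnm tmsz yio saps qjbnm cgd bqgne czo jhz gyxw dvpn rhqc plcg qcol
Hunk 3: at line 6 remove [bqgne] add [fwc,hmn,msogx] -> 17 lines: yijw fnm tmsz yio saps qjbnm cgd fwc hmn msogx czo jhz gyxw dvpn rhqc plcg qcol
Hunk 4: at line 4 remove [saps] add [wne] -> 17 lines: yijw fnm tmsz yio wne qjbnm cgd fwc hmn msogx czo jhz gyxw dvpn rhqc plcg qcol
Hunk 5: at line 6 remove [fwc,hmn] add [igiy,loxhj] -> 17 lines: yijw fnm tmsz yio wne qjbnm cgd igiy loxhj msogx czo jhz gyxw dvpn rhqc plcg qcol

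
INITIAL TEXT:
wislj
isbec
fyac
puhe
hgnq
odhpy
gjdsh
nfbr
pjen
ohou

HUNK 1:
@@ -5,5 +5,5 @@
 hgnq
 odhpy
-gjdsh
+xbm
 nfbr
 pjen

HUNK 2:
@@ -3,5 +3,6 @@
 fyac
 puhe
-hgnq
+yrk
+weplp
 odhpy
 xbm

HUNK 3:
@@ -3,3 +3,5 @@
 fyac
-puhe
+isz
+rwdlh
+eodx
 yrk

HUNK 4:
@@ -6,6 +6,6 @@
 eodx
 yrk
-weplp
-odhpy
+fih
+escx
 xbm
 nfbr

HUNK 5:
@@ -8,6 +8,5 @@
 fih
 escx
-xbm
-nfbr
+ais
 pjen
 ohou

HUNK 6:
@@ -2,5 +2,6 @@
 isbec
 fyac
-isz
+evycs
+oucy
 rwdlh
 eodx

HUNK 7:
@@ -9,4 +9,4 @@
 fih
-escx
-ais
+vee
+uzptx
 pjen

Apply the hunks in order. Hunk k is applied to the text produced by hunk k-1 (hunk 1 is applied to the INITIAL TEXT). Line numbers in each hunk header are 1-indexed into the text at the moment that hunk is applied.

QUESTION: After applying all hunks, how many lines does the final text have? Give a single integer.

Answer: 13

Derivation:
Hunk 1: at line 5 remove [gjdsh] add [xbm] -> 10 lines: wislj isbec fyac puhe hgnq odhpy xbm nfbr pjen ohou
Hunk 2: at line 3 remove [hgnq] add [yrk,weplp] -> 11 lines: wislj isbec fyac puhe yrk weplp odhpy xbm nfbr pjen ohou
Hunk 3: at line 3 remove [puhe] add [isz,rwdlh,eodx] -> 13 lines: wislj isbec fyac isz rwdlh eodx yrk weplp odhpy xbm nfbr pjen ohou
Hunk 4: at line 6 remove [weplp,odhpy] add [fih,escx] -> 13 lines: wislj isbec fyac isz rwdlh eodx yrk fih escx xbm nfbr pjen ohou
Hunk 5: at line 8 remove [xbm,nfbr] add [ais] -> 12 lines: wislj isbec fyac isz rwdlh eodx yrk fih escx ais pjen ohou
Hunk 6: at line 2 remove [isz] add [evycs,oucy] -> 13 lines: wislj isbec fyac evycs oucy rwdlh eodx yrk fih escx ais pjen ohou
Hunk 7: at line 9 remove [escx,ais] add [vee,uzptx] -> 13 lines: wislj isbec fyac evycs oucy rwdlh eodx yrk fih vee uzptx pjen ohou
Final line count: 13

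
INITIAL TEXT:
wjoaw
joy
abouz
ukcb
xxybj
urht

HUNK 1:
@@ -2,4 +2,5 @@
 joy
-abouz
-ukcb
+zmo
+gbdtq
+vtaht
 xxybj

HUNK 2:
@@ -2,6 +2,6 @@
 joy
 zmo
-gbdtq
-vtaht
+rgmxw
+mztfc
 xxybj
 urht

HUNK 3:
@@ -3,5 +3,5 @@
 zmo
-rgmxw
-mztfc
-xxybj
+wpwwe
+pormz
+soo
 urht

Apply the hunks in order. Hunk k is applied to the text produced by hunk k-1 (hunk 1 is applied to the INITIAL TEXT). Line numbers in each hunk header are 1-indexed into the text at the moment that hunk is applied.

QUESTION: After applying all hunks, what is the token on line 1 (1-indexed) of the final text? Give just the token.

Hunk 1: at line 2 remove [abouz,ukcb] add [zmo,gbdtq,vtaht] -> 7 lines: wjoaw joy zmo gbdtq vtaht xxybj urht
Hunk 2: at line 2 remove [gbdtq,vtaht] add [rgmxw,mztfc] -> 7 lines: wjoaw joy zmo rgmxw mztfc xxybj urht
Hunk 3: at line 3 remove [rgmxw,mztfc,xxybj] add [wpwwe,pormz,soo] -> 7 lines: wjoaw joy zmo wpwwe pormz soo urht
Final line 1: wjoaw

Answer: wjoaw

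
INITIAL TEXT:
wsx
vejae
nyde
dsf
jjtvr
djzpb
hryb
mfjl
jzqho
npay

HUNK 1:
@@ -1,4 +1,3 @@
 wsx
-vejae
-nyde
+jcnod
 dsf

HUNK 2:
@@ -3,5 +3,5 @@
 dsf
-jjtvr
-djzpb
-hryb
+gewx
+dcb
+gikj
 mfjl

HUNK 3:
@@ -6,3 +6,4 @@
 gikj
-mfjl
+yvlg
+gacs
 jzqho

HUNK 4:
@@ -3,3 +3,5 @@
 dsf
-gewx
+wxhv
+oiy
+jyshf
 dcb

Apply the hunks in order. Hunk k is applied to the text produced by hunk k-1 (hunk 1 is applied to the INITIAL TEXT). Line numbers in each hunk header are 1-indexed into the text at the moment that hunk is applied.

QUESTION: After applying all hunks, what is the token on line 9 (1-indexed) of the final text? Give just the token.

Answer: yvlg

Derivation:
Hunk 1: at line 1 remove [vejae,nyde] add [jcnod] -> 9 lines: wsx jcnod dsf jjtvr djzpb hryb mfjl jzqho npay
Hunk 2: at line 3 remove [jjtvr,djzpb,hryb] add [gewx,dcb,gikj] -> 9 lines: wsx jcnod dsf gewx dcb gikj mfjl jzqho npay
Hunk 3: at line 6 remove [mfjl] add [yvlg,gacs] -> 10 lines: wsx jcnod dsf gewx dcb gikj yvlg gacs jzqho npay
Hunk 4: at line 3 remove [gewx] add [wxhv,oiy,jyshf] -> 12 lines: wsx jcnod dsf wxhv oiy jyshf dcb gikj yvlg gacs jzqho npay
Final line 9: yvlg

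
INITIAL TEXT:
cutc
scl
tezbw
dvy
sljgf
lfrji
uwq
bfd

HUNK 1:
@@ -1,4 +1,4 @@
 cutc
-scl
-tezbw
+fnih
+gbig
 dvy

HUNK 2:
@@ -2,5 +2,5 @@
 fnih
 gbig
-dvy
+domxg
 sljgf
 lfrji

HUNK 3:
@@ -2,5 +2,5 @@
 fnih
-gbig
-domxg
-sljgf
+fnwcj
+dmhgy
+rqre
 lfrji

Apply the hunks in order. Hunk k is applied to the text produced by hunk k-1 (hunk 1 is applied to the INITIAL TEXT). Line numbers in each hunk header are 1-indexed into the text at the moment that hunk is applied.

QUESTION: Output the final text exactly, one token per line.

Hunk 1: at line 1 remove [scl,tezbw] add [fnih,gbig] -> 8 lines: cutc fnih gbig dvy sljgf lfrji uwq bfd
Hunk 2: at line 2 remove [dvy] add [domxg] -> 8 lines: cutc fnih gbig domxg sljgf lfrji uwq bfd
Hunk 3: at line 2 remove [gbig,domxg,sljgf] add [fnwcj,dmhgy,rqre] -> 8 lines: cutc fnih fnwcj dmhgy rqre lfrji uwq bfd

Answer: cutc
fnih
fnwcj
dmhgy
rqre
lfrji
uwq
bfd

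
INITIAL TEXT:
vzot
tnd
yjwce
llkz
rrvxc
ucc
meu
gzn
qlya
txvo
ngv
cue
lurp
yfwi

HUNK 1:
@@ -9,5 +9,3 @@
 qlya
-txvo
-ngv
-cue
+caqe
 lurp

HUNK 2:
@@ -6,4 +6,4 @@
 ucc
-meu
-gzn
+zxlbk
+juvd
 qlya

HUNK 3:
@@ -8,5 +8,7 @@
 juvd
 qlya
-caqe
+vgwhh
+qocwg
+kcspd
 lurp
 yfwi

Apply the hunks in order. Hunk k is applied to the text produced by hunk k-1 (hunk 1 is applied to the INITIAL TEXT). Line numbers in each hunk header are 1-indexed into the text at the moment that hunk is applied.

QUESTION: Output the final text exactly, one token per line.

Answer: vzot
tnd
yjwce
llkz
rrvxc
ucc
zxlbk
juvd
qlya
vgwhh
qocwg
kcspd
lurp
yfwi

Derivation:
Hunk 1: at line 9 remove [txvo,ngv,cue] add [caqe] -> 12 lines: vzot tnd yjwce llkz rrvxc ucc meu gzn qlya caqe lurp yfwi
Hunk 2: at line 6 remove [meu,gzn] add [zxlbk,juvd] -> 12 lines: vzot tnd yjwce llkz rrvxc ucc zxlbk juvd qlya caqe lurp yfwi
Hunk 3: at line 8 remove [caqe] add [vgwhh,qocwg,kcspd] -> 14 lines: vzot tnd yjwce llkz rrvxc ucc zxlbk juvd qlya vgwhh qocwg kcspd lurp yfwi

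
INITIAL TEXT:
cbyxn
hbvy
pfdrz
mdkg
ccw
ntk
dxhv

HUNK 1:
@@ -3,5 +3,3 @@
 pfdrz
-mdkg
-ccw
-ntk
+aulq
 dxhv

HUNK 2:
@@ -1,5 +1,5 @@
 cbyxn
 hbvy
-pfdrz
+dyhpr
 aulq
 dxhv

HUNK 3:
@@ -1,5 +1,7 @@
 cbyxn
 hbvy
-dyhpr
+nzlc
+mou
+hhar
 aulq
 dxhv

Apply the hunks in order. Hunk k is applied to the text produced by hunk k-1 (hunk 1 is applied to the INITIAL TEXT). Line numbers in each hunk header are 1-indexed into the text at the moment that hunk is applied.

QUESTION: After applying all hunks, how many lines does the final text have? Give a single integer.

Answer: 7

Derivation:
Hunk 1: at line 3 remove [mdkg,ccw,ntk] add [aulq] -> 5 lines: cbyxn hbvy pfdrz aulq dxhv
Hunk 2: at line 1 remove [pfdrz] add [dyhpr] -> 5 lines: cbyxn hbvy dyhpr aulq dxhv
Hunk 3: at line 1 remove [dyhpr] add [nzlc,mou,hhar] -> 7 lines: cbyxn hbvy nzlc mou hhar aulq dxhv
Final line count: 7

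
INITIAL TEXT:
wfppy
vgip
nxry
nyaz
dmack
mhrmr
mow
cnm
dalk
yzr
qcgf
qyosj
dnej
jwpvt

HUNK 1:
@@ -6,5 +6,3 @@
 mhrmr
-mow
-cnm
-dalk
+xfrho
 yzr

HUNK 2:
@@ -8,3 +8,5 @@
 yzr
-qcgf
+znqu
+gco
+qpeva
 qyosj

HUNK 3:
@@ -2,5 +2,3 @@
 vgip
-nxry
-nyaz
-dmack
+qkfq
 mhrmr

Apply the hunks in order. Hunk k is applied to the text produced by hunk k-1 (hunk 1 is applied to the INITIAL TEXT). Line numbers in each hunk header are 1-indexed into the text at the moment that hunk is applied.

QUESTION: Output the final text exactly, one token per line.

Answer: wfppy
vgip
qkfq
mhrmr
xfrho
yzr
znqu
gco
qpeva
qyosj
dnej
jwpvt

Derivation:
Hunk 1: at line 6 remove [mow,cnm,dalk] add [xfrho] -> 12 lines: wfppy vgip nxry nyaz dmack mhrmr xfrho yzr qcgf qyosj dnej jwpvt
Hunk 2: at line 8 remove [qcgf] add [znqu,gco,qpeva] -> 14 lines: wfppy vgip nxry nyaz dmack mhrmr xfrho yzr znqu gco qpeva qyosj dnej jwpvt
Hunk 3: at line 2 remove [nxry,nyaz,dmack] add [qkfq] -> 12 lines: wfppy vgip qkfq mhrmr xfrho yzr znqu gco qpeva qyosj dnej jwpvt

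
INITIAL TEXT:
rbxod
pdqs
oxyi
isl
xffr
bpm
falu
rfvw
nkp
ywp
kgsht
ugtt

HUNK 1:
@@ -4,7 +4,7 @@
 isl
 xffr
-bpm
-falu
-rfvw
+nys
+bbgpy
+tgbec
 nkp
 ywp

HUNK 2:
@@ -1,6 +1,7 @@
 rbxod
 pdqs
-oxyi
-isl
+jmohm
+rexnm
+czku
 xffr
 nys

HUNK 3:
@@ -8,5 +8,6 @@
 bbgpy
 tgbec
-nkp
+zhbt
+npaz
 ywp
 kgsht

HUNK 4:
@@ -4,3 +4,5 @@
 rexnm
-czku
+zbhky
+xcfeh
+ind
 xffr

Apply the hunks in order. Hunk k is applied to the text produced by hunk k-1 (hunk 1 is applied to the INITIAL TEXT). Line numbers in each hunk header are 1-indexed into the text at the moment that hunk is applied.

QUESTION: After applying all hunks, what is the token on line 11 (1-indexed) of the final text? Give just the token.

Answer: tgbec

Derivation:
Hunk 1: at line 4 remove [bpm,falu,rfvw] add [nys,bbgpy,tgbec] -> 12 lines: rbxod pdqs oxyi isl xffr nys bbgpy tgbec nkp ywp kgsht ugtt
Hunk 2: at line 1 remove [oxyi,isl] add [jmohm,rexnm,czku] -> 13 lines: rbxod pdqs jmohm rexnm czku xffr nys bbgpy tgbec nkp ywp kgsht ugtt
Hunk 3: at line 8 remove [nkp] add [zhbt,npaz] -> 14 lines: rbxod pdqs jmohm rexnm czku xffr nys bbgpy tgbec zhbt npaz ywp kgsht ugtt
Hunk 4: at line 4 remove [czku] add [zbhky,xcfeh,ind] -> 16 lines: rbxod pdqs jmohm rexnm zbhky xcfeh ind xffr nys bbgpy tgbec zhbt npaz ywp kgsht ugtt
Final line 11: tgbec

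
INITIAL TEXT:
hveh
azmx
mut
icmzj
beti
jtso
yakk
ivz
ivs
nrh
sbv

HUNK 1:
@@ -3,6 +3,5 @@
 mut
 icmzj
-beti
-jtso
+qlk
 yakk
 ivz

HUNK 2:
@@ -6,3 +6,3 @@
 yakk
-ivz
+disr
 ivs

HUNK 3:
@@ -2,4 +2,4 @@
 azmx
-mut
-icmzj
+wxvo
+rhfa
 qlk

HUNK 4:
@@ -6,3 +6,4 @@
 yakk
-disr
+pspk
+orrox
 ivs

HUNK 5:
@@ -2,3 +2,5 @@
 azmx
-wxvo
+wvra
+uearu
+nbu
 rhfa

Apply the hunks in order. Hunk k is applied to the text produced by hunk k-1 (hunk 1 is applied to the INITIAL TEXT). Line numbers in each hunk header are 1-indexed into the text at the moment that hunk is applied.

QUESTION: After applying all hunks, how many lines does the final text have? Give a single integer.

Hunk 1: at line 3 remove [beti,jtso] add [qlk] -> 10 lines: hveh azmx mut icmzj qlk yakk ivz ivs nrh sbv
Hunk 2: at line 6 remove [ivz] add [disr] -> 10 lines: hveh azmx mut icmzj qlk yakk disr ivs nrh sbv
Hunk 3: at line 2 remove [mut,icmzj] add [wxvo,rhfa] -> 10 lines: hveh azmx wxvo rhfa qlk yakk disr ivs nrh sbv
Hunk 4: at line 6 remove [disr] add [pspk,orrox] -> 11 lines: hveh azmx wxvo rhfa qlk yakk pspk orrox ivs nrh sbv
Hunk 5: at line 2 remove [wxvo] add [wvra,uearu,nbu] -> 13 lines: hveh azmx wvra uearu nbu rhfa qlk yakk pspk orrox ivs nrh sbv
Final line count: 13

Answer: 13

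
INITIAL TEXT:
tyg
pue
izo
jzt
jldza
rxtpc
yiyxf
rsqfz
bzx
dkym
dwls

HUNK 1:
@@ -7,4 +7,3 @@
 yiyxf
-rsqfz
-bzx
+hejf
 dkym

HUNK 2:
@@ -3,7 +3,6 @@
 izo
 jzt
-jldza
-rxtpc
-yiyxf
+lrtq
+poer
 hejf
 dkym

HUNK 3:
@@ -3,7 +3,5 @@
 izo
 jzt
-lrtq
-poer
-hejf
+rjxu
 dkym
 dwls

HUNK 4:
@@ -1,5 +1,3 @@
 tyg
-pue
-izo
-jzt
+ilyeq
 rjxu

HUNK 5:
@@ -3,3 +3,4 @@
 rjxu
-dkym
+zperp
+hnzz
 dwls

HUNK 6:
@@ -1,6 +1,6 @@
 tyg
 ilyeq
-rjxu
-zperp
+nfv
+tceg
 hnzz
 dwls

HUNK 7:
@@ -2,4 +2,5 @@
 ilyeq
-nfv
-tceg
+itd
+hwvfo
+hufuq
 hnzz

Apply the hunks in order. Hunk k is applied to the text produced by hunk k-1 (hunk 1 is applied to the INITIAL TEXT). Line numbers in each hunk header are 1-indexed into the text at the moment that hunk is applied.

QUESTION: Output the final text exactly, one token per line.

Hunk 1: at line 7 remove [rsqfz,bzx] add [hejf] -> 10 lines: tyg pue izo jzt jldza rxtpc yiyxf hejf dkym dwls
Hunk 2: at line 3 remove [jldza,rxtpc,yiyxf] add [lrtq,poer] -> 9 lines: tyg pue izo jzt lrtq poer hejf dkym dwls
Hunk 3: at line 3 remove [lrtq,poer,hejf] add [rjxu] -> 7 lines: tyg pue izo jzt rjxu dkym dwls
Hunk 4: at line 1 remove [pue,izo,jzt] add [ilyeq] -> 5 lines: tyg ilyeq rjxu dkym dwls
Hunk 5: at line 3 remove [dkym] add [zperp,hnzz] -> 6 lines: tyg ilyeq rjxu zperp hnzz dwls
Hunk 6: at line 1 remove [rjxu,zperp] add [nfv,tceg] -> 6 lines: tyg ilyeq nfv tceg hnzz dwls
Hunk 7: at line 2 remove [nfv,tceg] add [itd,hwvfo,hufuq] -> 7 lines: tyg ilyeq itd hwvfo hufuq hnzz dwls

Answer: tyg
ilyeq
itd
hwvfo
hufuq
hnzz
dwls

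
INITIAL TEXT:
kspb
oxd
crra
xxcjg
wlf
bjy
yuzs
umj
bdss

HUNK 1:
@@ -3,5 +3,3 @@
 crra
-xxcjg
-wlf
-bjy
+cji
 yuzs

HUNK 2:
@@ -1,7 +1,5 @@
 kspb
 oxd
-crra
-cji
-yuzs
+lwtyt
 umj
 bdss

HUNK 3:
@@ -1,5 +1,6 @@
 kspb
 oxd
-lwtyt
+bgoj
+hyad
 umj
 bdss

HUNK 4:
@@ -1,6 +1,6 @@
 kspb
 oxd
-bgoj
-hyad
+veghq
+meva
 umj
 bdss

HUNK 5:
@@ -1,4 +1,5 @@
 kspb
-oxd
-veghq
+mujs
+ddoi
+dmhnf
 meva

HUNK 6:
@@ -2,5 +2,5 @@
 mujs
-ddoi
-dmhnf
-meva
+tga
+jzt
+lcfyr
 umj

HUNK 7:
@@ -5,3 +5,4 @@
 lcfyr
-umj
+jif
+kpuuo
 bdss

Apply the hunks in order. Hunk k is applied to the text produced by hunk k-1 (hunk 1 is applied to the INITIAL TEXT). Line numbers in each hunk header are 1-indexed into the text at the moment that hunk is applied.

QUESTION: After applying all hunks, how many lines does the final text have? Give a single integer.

Answer: 8

Derivation:
Hunk 1: at line 3 remove [xxcjg,wlf,bjy] add [cji] -> 7 lines: kspb oxd crra cji yuzs umj bdss
Hunk 2: at line 1 remove [crra,cji,yuzs] add [lwtyt] -> 5 lines: kspb oxd lwtyt umj bdss
Hunk 3: at line 1 remove [lwtyt] add [bgoj,hyad] -> 6 lines: kspb oxd bgoj hyad umj bdss
Hunk 4: at line 1 remove [bgoj,hyad] add [veghq,meva] -> 6 lines: kspb oxd veghq meva umj bdss
Hunk 5: at line 1 remove [oxd,veghq] add [mujs,ddoi,dmhnf] -> 7 lines: kspb mujs ddoi dmhnf meva umj bdss
Hunk 6: at line 2 remove [ddoi,dmhnf,meva] add [tga,jzt,lcfyr] -> 7 lines: kspb mujs tga jzt lcfyr umj bdss
Hunk 7: at line 5 remove [umj] add [jif,kpuuo] -> 8 lines: kspb mujs tga jzt lcfyr jif kpuuo bdss
Final line count: 8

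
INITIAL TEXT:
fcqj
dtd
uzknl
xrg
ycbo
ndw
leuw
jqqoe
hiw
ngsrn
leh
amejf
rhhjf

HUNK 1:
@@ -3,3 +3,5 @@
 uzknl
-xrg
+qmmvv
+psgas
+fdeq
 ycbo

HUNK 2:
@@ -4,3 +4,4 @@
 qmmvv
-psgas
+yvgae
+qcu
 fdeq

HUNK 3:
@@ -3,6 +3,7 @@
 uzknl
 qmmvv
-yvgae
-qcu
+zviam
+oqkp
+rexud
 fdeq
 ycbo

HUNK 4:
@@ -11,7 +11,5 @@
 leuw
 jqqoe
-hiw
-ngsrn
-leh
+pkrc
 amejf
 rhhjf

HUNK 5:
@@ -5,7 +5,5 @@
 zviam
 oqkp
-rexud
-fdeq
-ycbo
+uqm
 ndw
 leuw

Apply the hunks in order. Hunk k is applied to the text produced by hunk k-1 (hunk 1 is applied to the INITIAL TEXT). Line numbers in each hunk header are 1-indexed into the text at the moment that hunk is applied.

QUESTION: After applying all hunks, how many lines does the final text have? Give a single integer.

Answer: 13

Derivation:
Hunk 1: at line 3 remove [xrg] add [qmmvv,psgas,fdeq] -> 15 lines: fcqj dtd uzknl qmmvv psgas fdeq ycbo ndw leuw jqqoe hiw ngsrn leh amejf rhhjf
Hunk 2: at line 4 remove [psgas] add [yvgae,qcu] -> 16 lines: fcqj dtd uzknl qmmvv yvgae qcu fdeq ycbo ndw leuw jqqoe hiw ngsrn leh amejf rhhjf
Hunk 3: at line 3 remove [yvgae,qcu] add [zviam,oqkp,rexud] -> 17 lines: fcqj dtd uzknl qmmvv zviam oqkp rexud fdeq ycbo ndw leuw jqqoe hiw ngsrn leh amejf rhhjf
Hunk 4: at line 11 remove [hiw,ngsrn,leh] add [pkrc] -> 15 lines: fcqj dtd uzknl qmmvv zviam oqkp rexud fdeq ycbo ndw leuw jqqoe pkrc amejf rhhjf
Hunk 5: at line 5 remove [rexud,fdeq,ycbo] add [uqm] -> 13 lines: fcqj dtd uzknl qmmvv zviam oqkp uqm ndw leuw jqqoe pkrc amejf rhhjf
Final line count: 13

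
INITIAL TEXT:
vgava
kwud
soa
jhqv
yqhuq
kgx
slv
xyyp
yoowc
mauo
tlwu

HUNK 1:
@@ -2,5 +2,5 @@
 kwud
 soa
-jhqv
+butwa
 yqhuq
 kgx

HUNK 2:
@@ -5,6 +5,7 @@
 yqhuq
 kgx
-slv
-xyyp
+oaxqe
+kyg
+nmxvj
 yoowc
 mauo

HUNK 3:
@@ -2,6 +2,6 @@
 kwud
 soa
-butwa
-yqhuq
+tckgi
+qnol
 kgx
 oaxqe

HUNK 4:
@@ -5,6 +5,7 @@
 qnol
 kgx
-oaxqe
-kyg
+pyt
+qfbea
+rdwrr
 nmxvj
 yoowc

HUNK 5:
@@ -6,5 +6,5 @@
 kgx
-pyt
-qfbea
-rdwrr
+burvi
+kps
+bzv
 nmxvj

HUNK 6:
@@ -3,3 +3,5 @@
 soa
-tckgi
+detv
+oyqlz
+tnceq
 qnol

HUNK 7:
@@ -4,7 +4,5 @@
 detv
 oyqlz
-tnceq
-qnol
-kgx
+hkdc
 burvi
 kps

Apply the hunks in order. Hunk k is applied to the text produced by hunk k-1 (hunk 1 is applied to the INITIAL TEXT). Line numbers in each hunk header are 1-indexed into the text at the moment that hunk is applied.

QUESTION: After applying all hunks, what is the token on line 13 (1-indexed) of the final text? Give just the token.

Answer: tlwu

Derivation:
Hunk 1: at line 2 remove [jhqv] add [butwa] -> 11 lines: vgava kwud soa butwa yqhuq kgx slv xyyp yoowc mauo tlwu
Hunk 2: at line 5 remove [slv,xyyp] add [oaxqe,kyg,nmxvj] -> 12 lines: vgava kwud soa butwa yqhuq kgx oaxqe kyg nmxvj yoowc mauo tlwu
Hunk 3: at line 2 remove [butwa,yqhuq] add [tckgi,qnol] -> 12 lines: vgava kwud soa tckgi qnol kgx oaxqe kyg nmxvj yoowc mauo tlwu
Hunk 4: at line 5 remove [oaxqe,kyg] add [pyt,qfbea,rdwrr] -> 13 lines: vgava kwud soa tckgi qnol kgx pyt qfbea rdwrr nmxvj yoowc mauo tlwu
Hunk 5: at line 6 remove [pyt,qfbea,rdwrr] add [burvi,kps,bzv] -> 13 lines: vgava kwud soa tckgi qnol kgx burvi kps bzv nmxvj yoowc mauo tlwu
Hunk 6: at line 3 remove [tckgi] add [detv,oyqlz,tnceq] -> 15 lines: vgava kwud soa detv oyqlz tnceq qnol kgx burvi kps bzv nmxvj yoowc mauo tlwu
Hunk 7: at line 4 remove [tnceq,qnol,kgx] add [hkdc] -> 13 lines: vgava kwud soa detv oyqlz hkdc burvi kps bzv nmxvj yoowc mauo tlwu
Final line 13: tlwu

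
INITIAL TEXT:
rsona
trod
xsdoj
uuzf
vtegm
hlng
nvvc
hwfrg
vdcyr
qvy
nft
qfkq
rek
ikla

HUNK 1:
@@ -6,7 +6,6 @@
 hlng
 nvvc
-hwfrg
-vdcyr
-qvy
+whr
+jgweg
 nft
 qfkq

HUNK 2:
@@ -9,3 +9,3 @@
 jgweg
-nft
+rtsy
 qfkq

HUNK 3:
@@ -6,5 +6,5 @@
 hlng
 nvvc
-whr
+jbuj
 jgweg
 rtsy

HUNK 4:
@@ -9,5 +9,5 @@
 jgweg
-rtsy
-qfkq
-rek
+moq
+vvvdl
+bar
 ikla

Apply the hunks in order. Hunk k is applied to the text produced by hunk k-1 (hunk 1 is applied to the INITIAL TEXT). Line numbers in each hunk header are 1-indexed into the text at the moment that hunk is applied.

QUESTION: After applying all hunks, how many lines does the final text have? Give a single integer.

Hunk 1: at line 6 remove [hwfrg,vdcyr,qvy] add [whr,jgweg] -> 13 lines: rsona trod xsdoj uuzf vtegm hlng nvvc whr jgweg nft qfkq rek ikla
Hunk 2: at line 9 remove [nft] add [rtsy] -> 13 lines: rsona trod xsdoj uuzf vtegm hlng nvvc whr jgweg rtsy qfkq rek ikla
Hunk 3: at line 6 remove [whr] add [jbuj] -> 13 lines: rsona trod xsdoj uuzf vtegm hlng nvvc jbuj jgweg rtsy qfkq rek ikla
Hunk 4: at line 9 remove [rtsy,qfkq,rek] add [moq,vvvdl,bar] -> 13 lines: rsona trod xsdoj uuzf vtegm hlng nvvc jbuj jgweg moq vvvdl bar ikla
Final line count: 13

Answer: 13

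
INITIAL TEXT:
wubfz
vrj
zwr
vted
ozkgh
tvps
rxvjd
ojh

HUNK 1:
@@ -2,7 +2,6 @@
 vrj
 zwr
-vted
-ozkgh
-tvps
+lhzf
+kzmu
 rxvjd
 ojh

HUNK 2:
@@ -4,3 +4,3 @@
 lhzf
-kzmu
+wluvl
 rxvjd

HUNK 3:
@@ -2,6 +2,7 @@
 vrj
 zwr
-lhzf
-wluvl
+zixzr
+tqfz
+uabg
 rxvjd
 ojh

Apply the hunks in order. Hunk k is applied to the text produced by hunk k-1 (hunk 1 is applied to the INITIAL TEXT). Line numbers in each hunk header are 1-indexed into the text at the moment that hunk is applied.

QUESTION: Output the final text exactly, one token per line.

Answer: wubfz
vrj
zwr
zixzr
tqfz
uabg
rxvjd
ojh

Derivation:
Hunk 1: at line 2 remove [vted,ozkgh,tvps] add [lhzf,kzmu] -> 7 lines: wubfz vrj zwr lhzf kzmu rxvjd ojh
Hunk 2: at line 4 remove [kzmu] add [wluvl] -> 7 lines: wubfz vrj zwr lhzf wluvl rxvjd ojh
Hunk 3: at line 2 remove [lhzf,wluvl] add [zixzr,tqfz,uabg] -> 8 lines: wubfz vrj zwr zixzr tqfz uabg rxvjd ojh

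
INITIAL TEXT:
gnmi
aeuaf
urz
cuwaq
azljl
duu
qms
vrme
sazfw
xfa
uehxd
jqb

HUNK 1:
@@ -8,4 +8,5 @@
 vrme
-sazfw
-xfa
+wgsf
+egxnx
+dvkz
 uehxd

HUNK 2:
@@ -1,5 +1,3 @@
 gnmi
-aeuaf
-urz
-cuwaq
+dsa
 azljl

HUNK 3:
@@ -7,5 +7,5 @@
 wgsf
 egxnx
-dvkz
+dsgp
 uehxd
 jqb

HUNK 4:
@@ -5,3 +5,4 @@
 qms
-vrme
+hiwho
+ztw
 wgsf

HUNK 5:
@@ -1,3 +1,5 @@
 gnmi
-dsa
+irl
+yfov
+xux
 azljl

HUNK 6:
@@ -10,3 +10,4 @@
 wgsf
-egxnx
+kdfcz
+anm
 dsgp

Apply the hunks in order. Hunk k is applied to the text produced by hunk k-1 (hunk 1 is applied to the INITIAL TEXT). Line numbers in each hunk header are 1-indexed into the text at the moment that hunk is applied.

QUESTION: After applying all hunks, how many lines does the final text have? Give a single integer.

Hunk 1: at line 8 remove [sazfw,xfa] add [wgsf,egxnx,dvkz] -> 13 lines: gnmi aeuaf urz cuwaq azljl duu qms vrme wgsf egxnx dvkz uehxd jqb
Hunk 2: at line 1 remove [aeuaf,urz,cuwaq] add [dsa] -> 11 lines: gnmi dsa azljl duu qms vrme wgsf egxnx dvkz uehxd jqb
Hunk 3: at line 7 remove [dvkz] add [dsgp] -> 11 lines: gnmi dsa azljl duu qms vrme wgsf egxnx dsgp uehxd jqb
Hunk 4: at line 5 remove [vrme] add [hiwho,ztw] -> 12 lines: gnmi dsa azljl duu qms hiwho ztw wgsf egxnx dsgp uehxd jqb
Hunk 5: at line 1 remove [dsa] add [irl,yfov,xux] -> 14 lines: gnmi irl yfov xux azljl duu qms hiwho ztw wgsf egxnx dsgp uehxd jqb
Hunk 6: at line 10 remove [egxnx] add [kdfcz,anm] -> 15 lines: gnmi irl yfov xux azljl duu qms hiwho ztw wgsf kdfcz anm dsgp uehxd jqb
Final line count: 15

Answer: 15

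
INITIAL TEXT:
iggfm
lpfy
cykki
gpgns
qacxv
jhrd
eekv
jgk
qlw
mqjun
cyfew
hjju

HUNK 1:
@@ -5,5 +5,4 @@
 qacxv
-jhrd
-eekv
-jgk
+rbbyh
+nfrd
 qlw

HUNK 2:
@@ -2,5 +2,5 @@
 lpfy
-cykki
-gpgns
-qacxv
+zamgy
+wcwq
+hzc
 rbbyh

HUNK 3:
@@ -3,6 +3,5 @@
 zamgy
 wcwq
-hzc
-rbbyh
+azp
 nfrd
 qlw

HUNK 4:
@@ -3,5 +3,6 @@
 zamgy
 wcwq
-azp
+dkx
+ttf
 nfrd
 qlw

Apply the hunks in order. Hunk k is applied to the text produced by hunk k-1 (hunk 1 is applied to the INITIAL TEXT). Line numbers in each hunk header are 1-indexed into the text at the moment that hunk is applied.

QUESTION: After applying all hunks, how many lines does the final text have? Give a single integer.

Hunk 1: at line 5 remove [jhrd,eekv,jgk] add [rbbyh,nfrd] -> 11 lines: iggfm lpfy cykki gpgns qacxv rbbyh nfrd qlw mqjun cyfew hjju
Hunk 2: at line 2 remove [cykki,gpgns,qacxv] add [zamgy,wcwq,hzc] -> 11 lines: iggfm lpfy zamgy wcwq hzc rbbyh nfrd qlw mqjun cyfew hjju
Hunk 3: at line 3 remove [hzc,rbbyh] add [azp] -> 10 lines: iggfm lpfy zamgy wcwq azp nfrd qlw mqjun cyfew hjju
Hunk 4: at line 3 remove [azp] add [dkx,ttf] -> 11 lines: iggfm lpfy zamgy wcwq dkx ttf nfrd qlw mqjun cyfew hjju
Final line count: 11

Answer: 11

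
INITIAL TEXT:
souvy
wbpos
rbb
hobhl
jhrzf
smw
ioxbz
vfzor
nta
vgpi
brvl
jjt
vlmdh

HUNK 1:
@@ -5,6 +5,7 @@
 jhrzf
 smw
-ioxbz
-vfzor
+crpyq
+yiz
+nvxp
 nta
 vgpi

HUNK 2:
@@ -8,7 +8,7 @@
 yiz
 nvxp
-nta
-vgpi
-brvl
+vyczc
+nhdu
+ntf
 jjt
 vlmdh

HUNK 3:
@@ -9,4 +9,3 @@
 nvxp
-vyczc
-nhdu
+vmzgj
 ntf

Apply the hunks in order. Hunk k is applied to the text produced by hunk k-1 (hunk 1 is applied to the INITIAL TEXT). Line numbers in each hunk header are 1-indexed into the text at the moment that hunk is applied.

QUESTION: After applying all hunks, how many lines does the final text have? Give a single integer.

Answer: 13

Derivation:
Hunk 1: at line 5 remove [ioxbz,vfzor] add [crpyq,yiz,nvxp] -> 14 lines: souvy wbpos rbb hobhl jhrzf smw crpyq yiz nvxp nta vgpi brvl jjt vlmdh
Hunk 2: at line 8 remove [nta,vgpi,brvl] add [vyczc,nhdu,ntf] -> 14 lines: souvy wbpos rbb hobhl jhrzf smw crpyq yiz nvxp vyczc nhdu ntf jjt vlmdh
Hunk 3: at line 9 remove [vyczc,nhdu] add [vmzgj] -> 13 lines: souvy wbpos rbb hobhl jhrzf smw crpyq yiz nvxp vmzgj ntf jjt vlmdh
Final line count: 13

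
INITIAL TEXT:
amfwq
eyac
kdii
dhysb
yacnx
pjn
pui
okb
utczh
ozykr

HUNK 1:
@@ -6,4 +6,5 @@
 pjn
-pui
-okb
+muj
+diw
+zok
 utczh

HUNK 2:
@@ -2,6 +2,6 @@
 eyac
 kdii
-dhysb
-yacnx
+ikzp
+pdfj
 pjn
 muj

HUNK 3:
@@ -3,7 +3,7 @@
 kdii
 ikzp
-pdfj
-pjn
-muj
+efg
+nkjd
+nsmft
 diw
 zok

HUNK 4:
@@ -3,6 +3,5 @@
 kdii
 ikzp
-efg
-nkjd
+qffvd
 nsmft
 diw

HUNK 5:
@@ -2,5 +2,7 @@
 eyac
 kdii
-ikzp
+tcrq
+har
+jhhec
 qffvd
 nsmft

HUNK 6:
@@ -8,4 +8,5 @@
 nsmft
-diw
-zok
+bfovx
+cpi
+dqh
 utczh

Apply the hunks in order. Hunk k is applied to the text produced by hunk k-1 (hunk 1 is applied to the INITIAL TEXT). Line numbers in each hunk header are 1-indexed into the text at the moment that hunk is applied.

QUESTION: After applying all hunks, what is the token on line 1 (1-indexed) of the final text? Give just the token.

Answer: amfwq

Derivation:
Hunk 1: at line 6 remove [pui,okb] add [muj,diw,zok] -> 11 lines: amfwq eyac kdii dhysb yacnx pjn muj diw zok utczh ozykr
Hunk 2: at line 2 remove [dhysb,yacnx] add [ikzp,pdfj] -> 11 lines: amfwq eyac kdii ikzp pdfj pjn muj diw zok utczh ozykr
Hunk 3: at line 3 remove [pdfj,pjn,muj] add [efg,nkjd,nsmft] -> 11 lines: amfwq eyac kdii ikzp efg nkjd nsmft diw zok utczh ozykr
Hunk 4: at line 3 remove [efg,nkjd] add [qffvd] -> 10 lines: amfwq eyac kdii ikzp qffvd nsmft diw zok utczh ozykr
Hunk 5: at line 2 remove [ikzp] add [tcrq,har,jhhec] -> 12 lines: amfwq eyac kdii tcrq har jhhec qffvd nsmft diw zok utczh ozykr
Hunk 6: at line 8 remove [diw,zok] add [bfovx,cpi,dqh] -> 13 lines: amfwq eyac kdii tcrq har jhhec qffvd nsmft bfovx cpi dqh utczh ozykr
Final line 1: amfwq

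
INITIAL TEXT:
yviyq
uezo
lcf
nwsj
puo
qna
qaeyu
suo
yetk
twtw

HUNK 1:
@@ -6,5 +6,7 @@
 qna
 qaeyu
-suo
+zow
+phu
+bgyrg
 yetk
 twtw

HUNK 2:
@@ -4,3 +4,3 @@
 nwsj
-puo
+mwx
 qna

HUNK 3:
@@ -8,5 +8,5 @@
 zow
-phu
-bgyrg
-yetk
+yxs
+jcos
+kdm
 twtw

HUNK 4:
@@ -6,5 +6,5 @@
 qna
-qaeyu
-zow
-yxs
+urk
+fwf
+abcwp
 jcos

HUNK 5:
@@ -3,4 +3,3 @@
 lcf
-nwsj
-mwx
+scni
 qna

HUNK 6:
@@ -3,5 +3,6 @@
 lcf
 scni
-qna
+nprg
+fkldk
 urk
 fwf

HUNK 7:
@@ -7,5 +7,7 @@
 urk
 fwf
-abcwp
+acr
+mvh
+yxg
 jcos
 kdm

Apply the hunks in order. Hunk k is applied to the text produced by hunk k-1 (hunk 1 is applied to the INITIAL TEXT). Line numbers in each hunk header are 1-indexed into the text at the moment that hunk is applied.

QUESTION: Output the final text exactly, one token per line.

Answer: yviyq
uezo
lcf
scni
nprg
fkldk
urk
fwf
acr
mvh
yxg
jcos
kdm
twtw

Derivation:
Hunk 1: at line 6 remove [suo] add [zow,phu,bgyrg] -> 12 lines: yviyq uezo lcf nwsj puo qna qaeyu zow phu bgyrg yetk twtw
Hunk 2: at line 4 remove [puo] add [mwx] -> 12 lines: yviyq uezo lcf nwsj mwx qna qaeyu zow phu bgyrg yetk twtw
Hunk 3: at line 8 remove [phu,bgyrg,yetk] add [yxs,jcos,kdm] -> 12 lines: yviyq uezo lcf nwsj mwx qna qaeyu zow yxs jcos kdm twtw
Hunk 4: at line 6 remove [qaeyu,zow,yxs] add [urk,fwf,abcwp] -> 12 lines: yviyq uezo lcf nwsj mwx qna urk fwf abcwp jcos kdm twtw
Hunk 5: at line 3 remove [nwsj,mwx] add [scni] -> 11 lines: yviyq uezo lcf scni qna urk fwf abcwp jcos kdm twtw
Hunk 6: at line 3 remove [qna] add [nprg,fkldk] -> 12 lines: yviyq uezo lcf scni nprg fkldk urk fwf abcwp jcos kdm twtw
Hunk 7: at line 7 remove [abcwp] add [acr,mvh,yxg] -> 14 lines: yviyq uezo lcf scni nprg fkldk urk fwf acr mvh yxg jcos kdm twtw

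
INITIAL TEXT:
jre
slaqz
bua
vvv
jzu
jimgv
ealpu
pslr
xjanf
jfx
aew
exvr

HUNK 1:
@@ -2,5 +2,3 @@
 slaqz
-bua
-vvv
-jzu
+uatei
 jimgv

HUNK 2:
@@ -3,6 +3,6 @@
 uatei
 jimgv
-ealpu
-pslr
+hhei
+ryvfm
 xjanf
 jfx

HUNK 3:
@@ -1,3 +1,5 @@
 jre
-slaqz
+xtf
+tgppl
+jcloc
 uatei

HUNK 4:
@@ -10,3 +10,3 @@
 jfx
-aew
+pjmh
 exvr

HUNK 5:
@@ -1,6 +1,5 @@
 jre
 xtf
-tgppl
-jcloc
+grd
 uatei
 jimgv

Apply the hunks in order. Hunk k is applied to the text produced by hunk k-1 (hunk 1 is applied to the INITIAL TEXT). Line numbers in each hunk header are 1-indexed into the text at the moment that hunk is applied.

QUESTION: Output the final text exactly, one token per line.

Hunk 1: at line 2 remove [bua,vvv,jzu] add [uatei] -> 10 lines: jre slaqz uatei jimgv ealpu pslr xjanf jfx aew exvr
Hunk 2: at line 3 remove [ealpu,pslr] add [hhei,ryvfm] -> 10 lines: jre slaqz uatei jimgv hhei ryvfm xjanf jfx aew exvr
Hunk 3: at line 1 remove [slaqz] add [xtf,tgppl,jcloc] -> 12 lines: jre xtf tgppl jcloc uatei jimgv hhei ryvfm xjanf jfx aew exvr
Hunk 4: at line 10 remove [aew] add [pjmh] -> 12 lines: jre xtf tgppl jcloc uatei jimgv hhei ryvfm xjanf jfx pjmh exvr
Hunk 5: at line 1 remove [tgppl,jcloc] add [grd] -> 11 lines: jre xtf grd uatei jimgv hhei ryvfm xjanf jfx pjmh exvr

Answer: jre
xtf
grd
uatei
jimgv
hhei
ryvfm
xjanf
jfx
pjmh
exvr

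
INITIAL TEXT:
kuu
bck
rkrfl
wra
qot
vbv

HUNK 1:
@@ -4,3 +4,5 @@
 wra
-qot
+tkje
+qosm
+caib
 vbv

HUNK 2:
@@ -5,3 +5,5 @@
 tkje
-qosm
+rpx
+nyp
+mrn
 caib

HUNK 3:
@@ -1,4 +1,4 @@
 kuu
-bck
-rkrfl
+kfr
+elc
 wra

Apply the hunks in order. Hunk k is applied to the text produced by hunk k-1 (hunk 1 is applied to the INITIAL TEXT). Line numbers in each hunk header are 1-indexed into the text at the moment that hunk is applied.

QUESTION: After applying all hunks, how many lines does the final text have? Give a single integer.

Hunk 1: at line 4 remove [qot] add [tkje,qosm,caib] -> 8 lines: kuu bck rkrfl wra tkje qosm caib vbv
Hunk 2: at line 5 remove [qosm] add [rpx,nyp,mrn] -> 10 lines: kuu bck rkrfl wra tkje rpx nyp mrn caib vbv
Hunk 3: at line 1 remove [bck,rkrfl] add [kfr,elc] -> 10 lines: kuu kfr elc wra tkje rpx nyp mrn caib vbv
Final line count: 10

Answer: 10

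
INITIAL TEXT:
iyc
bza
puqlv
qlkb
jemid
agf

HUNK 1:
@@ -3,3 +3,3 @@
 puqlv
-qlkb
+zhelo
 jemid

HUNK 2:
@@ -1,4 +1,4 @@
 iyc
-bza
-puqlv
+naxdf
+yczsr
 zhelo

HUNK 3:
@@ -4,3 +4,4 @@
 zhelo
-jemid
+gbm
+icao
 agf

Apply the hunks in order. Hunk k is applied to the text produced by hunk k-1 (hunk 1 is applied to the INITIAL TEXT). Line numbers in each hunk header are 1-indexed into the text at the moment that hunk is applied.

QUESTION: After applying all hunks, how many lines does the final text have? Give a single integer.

Answer: 7

Derivation:
Hunk 1: at line 3 remove [qlkb] add [zhelo] -> 6 lines: iyc bza puqlv zhelo jemid agf
Hunk 2: at line 1 remove [bza,puqlv] add [naxdf,yczsr] -> 6 lines: iyc naxdf yczsr zhelo jemid agf
Hunk 3: at line 4 remove [jemid] add [gbm,icao] -> 7 lines: iyc naxdf yczsr zhelo gbm icao agf
Final line count: 7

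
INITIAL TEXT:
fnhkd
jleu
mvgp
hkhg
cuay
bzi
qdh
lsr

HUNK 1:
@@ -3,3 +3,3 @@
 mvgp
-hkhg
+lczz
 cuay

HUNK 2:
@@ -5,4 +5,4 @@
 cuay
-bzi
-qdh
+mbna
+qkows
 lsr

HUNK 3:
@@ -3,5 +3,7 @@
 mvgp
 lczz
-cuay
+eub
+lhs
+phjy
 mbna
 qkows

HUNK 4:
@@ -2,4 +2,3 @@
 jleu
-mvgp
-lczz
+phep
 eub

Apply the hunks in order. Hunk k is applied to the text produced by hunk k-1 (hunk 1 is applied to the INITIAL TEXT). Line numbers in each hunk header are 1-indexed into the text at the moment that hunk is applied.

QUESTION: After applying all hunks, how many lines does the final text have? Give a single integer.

Hunk 1: at line 3 remove [hkhg] add [lczz] -> 8 lines: fnhkd jleu mvgp lczz cuay bzi qdh lsr
Hunk 2: at line 5 remove [bzi,qdh] add [mbna,qkows] -> 8 lines: fnhkd jleu mvgp lczz cuay mbna qkows lsr
Hunk 3: at line 3 remove [cuay] add [eub,lhs,phjy] -> 10 lines: fnhkd jleu mvgp lczz eub lhs phjy mbna qkows lsr
Hunk 4: at line 2 remove [mvgp,lczz] add [phep] -> 9 lines: fnhkd jleu phep eub lhs phjy mbna qkows lsr
Final line count: 9

Answer: 9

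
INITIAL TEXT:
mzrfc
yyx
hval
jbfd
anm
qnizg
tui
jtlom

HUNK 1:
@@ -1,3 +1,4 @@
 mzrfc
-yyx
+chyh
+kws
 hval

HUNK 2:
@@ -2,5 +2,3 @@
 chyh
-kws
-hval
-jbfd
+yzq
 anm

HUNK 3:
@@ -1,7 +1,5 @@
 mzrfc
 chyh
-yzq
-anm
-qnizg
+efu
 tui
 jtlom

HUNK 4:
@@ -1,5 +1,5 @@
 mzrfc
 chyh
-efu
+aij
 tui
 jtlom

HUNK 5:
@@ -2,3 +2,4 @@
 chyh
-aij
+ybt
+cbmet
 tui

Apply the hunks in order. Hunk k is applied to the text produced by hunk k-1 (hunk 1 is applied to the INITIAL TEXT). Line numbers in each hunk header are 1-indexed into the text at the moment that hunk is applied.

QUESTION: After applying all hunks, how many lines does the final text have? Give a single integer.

Hunk 1: at line 1 remove [yyx] add [chyh,kws] -> 9 lines: mzrfc chyh kws hval jbfd anm qnizg tui jtlom
Hunk 2: at line 2 remove [kws,hval,jbfd] add [yzq] -> 7 lines: mzrfc chyh yzq anm qnizg tui jtlom
Hunk 3: at line 1 remove [yzq,anm,qnizg] add [efu] -> 5 lines: mzrfc chyh efu tui jtlom
Hunk 4: at line 1 remove [efu] add [aij] -> 5 lines: mzrfc chyh aij tui jtlom
Hunk 5: at line 2 remove [aij] add [ybt,cbmet] -> 6 lines: mzrfc chyh ybt cbmet tui jtlom
Final line count: 6

Answer: 6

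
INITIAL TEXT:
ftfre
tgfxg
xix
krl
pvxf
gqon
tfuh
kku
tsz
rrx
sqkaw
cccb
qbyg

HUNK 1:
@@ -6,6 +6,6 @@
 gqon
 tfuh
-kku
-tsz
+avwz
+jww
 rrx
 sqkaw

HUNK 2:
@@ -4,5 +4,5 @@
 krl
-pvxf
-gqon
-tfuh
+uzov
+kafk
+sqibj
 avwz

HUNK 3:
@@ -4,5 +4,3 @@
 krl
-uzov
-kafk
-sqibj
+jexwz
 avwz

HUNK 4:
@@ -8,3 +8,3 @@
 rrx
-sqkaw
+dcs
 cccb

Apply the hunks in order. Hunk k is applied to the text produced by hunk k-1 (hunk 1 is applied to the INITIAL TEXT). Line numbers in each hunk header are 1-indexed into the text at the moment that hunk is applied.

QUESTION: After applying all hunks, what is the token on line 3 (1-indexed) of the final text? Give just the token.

Answer: xix

Derivation:
Hunk 1: at line 6 remove [kku,tsz] add [avwz,jww] -> 13 lines: ftfre tgfxg xix krl pvxf gqon tfuh avwz jww rrx sqkaw cccb qbyg
Hunk 2: at line 4 remove [pvxf,gqon,tfuh] add [uzov,kafk,sqibj] -> 13 lines: ftfre tgfxg xix krl uzov kafk sqibj avwz jww rrx sqkaw cccb qbyg
Hunk 3: at line 4 remove [uzov,kafk,sqibj] add [jexwz] -> 11 lines: ftfre tgfxg xix krl jexwz avwz jww rrx sqkaw cccb qbyg
Hunk 4: at line 8 remove [sqkaw] add [dcs] -> 11 lines: ftfre tgfxg xix krl jexwz avwz jww rrx dcs cccb qbyg
Final line 3: xix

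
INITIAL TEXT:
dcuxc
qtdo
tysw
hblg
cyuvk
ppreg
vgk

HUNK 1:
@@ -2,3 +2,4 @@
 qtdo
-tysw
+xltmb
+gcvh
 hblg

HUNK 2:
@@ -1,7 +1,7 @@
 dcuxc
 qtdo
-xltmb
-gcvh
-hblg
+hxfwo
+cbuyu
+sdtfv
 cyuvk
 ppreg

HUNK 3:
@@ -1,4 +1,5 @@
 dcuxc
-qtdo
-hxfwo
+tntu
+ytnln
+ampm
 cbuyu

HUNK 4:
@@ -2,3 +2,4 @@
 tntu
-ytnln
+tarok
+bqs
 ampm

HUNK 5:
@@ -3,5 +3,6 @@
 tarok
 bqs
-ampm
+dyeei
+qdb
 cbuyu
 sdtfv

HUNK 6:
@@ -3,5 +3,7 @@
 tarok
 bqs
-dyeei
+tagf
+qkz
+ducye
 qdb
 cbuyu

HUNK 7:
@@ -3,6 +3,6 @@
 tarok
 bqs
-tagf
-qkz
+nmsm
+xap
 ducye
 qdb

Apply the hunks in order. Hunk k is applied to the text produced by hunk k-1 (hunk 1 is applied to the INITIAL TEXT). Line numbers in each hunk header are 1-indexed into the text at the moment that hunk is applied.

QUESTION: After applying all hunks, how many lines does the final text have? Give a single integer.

Hunk 1: at line 2 remove [tysw] add [xltmb,gcvh] -> 8 lines: dcuxc qtdo xltmb gcvh hblg cyuvk ppreg vgk
Hunk 2: at line 1 remove [xltmb,gcvh,hblg] add [hxfwo,cbuyu,sdtfv] -> 8 lines: dcuxc qtdo hxfwo cbuyu sdtfv cyuvk ppreg vgk
Hunk 3: at line 1 remove [qtdo,hxfwo] add [tntu,ytnln,ampm] -> 9 lines: dcuxc tntu ytnln ampm cbuyu sdtfv cyuvk ppreg vgk
Hunk 4: at line 2 remove [ytnln] add [tarok,bqs] -> 10 lines: dcuxc tntu tarok bqs ampm cbuyu sdtfv cyuvk ppreg vgk
Hunk 5: at line 3 remove [ampm] add [dyeei,qdb] -> 11 lines: dcuxc tntu tarok bqs dyeei qdb cbuyu sdtfv cyuvk ppreg vgk
Hunk 6: at line 3 remove [dyeei] add [tagf,qkz,ducye] -> 13 lines: dcuxc tntu tarok bqs tagf qkz ducye qdb cbuyu sdtfv cyuvk ppreg vgk
Hunk 7: at line 3 remove [tagf,qkz] add [nmsm,xap] -> 13 lines: dcuxc tntu tarok bqs nmsm xap ducye qdb cbuyu sdtfv cyuvk ppreg vgk
Final line count: 13

Answer: 13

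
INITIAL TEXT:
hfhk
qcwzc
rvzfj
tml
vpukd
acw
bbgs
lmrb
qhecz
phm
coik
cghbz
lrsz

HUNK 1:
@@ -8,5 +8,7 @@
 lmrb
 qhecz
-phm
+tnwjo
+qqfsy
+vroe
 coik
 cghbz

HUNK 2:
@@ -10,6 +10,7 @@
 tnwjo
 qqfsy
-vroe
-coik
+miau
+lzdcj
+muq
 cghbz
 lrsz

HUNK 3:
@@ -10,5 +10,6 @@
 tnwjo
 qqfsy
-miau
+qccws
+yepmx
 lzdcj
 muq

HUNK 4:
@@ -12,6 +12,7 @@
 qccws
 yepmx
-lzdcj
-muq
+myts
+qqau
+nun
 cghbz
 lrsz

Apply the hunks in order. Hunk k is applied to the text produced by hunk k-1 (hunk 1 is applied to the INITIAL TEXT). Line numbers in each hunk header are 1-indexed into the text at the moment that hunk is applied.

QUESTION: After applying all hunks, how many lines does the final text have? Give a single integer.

Hunk 1: at line 8 remove [phm] add [tnwjo,qqfsy,vroe] -> 15 lines: hfhk qcwzc rvzfj tml vpukd acw bbgs lmrb qhecz tnwjo qqfsy vroe coik cghbz lrsz
Hunk 2: at line 10 remove [vroe,coik] add [miau,lzdcj,muq] -> 16 lines: hfhk qcwzc rvzfj tml vpukd acw bbgs lmrb qhecz tnwjo qqfsy miau lzdcj muq cghbz lrsz
Hunk 3: at line 10 remove [miau] add [qccws,yepmx] -> 17 lines: hfhk qcwzc rvzfj tml vpukd acw bbgs lmrb qhecz tnwjo qqfsy qccws yepmx lzdcj muq cghbz lrsz
Hunk 4: at line 12 remove [lzdcj,muq] add [myts,qqau,nun] -> 18 lines: hfhk qcwzc rvzfj tml vpukd acw bbgs lmrb qhecz tnwjo qqfsy qccws yepmx myts qqau nun cghbz lrsz
Final line count: 18

Answer: 18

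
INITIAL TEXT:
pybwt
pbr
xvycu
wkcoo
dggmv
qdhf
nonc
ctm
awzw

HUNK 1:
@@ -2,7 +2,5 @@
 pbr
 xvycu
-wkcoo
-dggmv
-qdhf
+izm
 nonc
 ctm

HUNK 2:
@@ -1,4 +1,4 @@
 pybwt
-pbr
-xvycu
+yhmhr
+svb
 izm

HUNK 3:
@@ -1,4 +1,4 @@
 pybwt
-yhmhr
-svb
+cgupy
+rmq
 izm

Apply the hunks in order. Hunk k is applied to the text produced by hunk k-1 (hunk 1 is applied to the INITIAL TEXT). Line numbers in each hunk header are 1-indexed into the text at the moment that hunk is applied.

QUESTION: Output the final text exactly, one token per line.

Hunk 1: at line 2 remove [wkcoo,dggmv,qdhf] add [izm] -> 7 lines: pybwt pbr xvycu izm nonc ctm awzw
Hunk 2: at line 1 remove [pbr,xvycu] add [yhmhr,svb] -> 7 lines: pybwt yhmhr svb izm nonc ctm awzw
Hunk 3: at line 1 remove [yhmhr,svb] add [cgupy,rmq] -> 7 lines: pybwt cgupy rmq izm nonc ctm awzw

Answer: pybwt
cgupy
rmq
izm
nonc
ctm
awzw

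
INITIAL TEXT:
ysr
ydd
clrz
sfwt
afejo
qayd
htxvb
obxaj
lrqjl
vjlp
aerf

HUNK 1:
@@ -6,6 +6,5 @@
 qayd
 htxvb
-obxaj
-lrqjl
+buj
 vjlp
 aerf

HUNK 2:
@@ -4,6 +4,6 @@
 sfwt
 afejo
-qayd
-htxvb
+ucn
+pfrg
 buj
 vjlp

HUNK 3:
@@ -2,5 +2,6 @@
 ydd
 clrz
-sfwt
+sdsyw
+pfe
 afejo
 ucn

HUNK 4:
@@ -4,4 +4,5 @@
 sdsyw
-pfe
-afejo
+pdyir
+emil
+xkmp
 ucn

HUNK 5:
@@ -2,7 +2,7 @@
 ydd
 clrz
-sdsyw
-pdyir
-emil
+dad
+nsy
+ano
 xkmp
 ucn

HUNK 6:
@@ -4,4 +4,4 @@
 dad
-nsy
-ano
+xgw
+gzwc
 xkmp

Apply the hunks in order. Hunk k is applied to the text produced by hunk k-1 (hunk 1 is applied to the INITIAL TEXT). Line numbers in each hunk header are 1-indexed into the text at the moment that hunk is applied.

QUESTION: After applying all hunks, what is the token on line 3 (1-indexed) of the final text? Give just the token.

Answer: clrz

Derivation:
Hunk 1: at line 6 remove [obxaj,lrqjl] add [buj] -> 10 lines: ysr ydd clrz sfwt afejo qayd htxvb buj vjlp aerf
Hunk 2: at line 4 remove [qayd,htxvb] add [ucn,pfrg] -> 10 lines: ysr ydd clrz sfwt afejo ucn pfrg buj vjlp aerf
Hunk 3: at line 2 remove [sfwt] add [sdsyw,pfe] -> 11 lines: ysr ydd clrz sdsyw pfe afejo ucn pfrg buj vjlp aerf
Hunk 4: at line 4 remove [pfe,afejo] add [pdyir,emil,xkmp] -> 12 lines: ysr ydd clrz sdsyw pdyir emil xkmp ucn pfrg buj vjlp aerf
Hunk 5: at line 2 remove [sdsyw,pdyir,emil] add [dad,nsy,ano] -> 12 lines: ysr ydd clrz dad nsy ano xkmp ucn pfrg buj vjlp aerf
Hunk 6: at line 4 remove [nsy,ano] add [xgw,gzwc] -> 12 lines: ysr ydd clrz dad xgw gzwc xkmp ucn pfrg buj vjlp aerf
Final line 3: clrz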